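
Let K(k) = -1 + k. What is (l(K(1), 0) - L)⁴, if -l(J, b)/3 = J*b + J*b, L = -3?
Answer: 81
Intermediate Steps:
l(J, b) = -6*J*b (l(J, b) = -3*(J*b + J*b) = -6*J*b)
(l(K(1), 0) - L)⁴ = (-6*(-1 + 1)*0 - 1*(-3))⁴ = (-6*0*0 + 3)⁴ = (0 + 3)⁴ = 3⁴ = 81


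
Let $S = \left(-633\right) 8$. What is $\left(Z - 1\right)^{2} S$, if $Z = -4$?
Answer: $-126600$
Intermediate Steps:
$S = -5064$
$\left(Z - 1\right)^{2} S = \left(-4 - 1\right)^{2} \left(-5064\right) = \left(-5\right)^{2} \left(-5064\right) = 25 \left(-5064\right) = -126600$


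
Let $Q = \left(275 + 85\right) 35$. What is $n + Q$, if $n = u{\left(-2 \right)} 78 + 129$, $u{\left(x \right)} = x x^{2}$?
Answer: $12105$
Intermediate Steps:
$u{\left(x \right)} = x^{3}$
$Q = 12600$ ($Q = 360 \cdot 35 = 12600$)
$n = -495$ ($n = \left(-2\right)^{3} \cdot 78 + 129 = \left(-8\right) 78 + 129 = -624 + 129 = -495$)
$n + Q = -495 + 12600 = 12105$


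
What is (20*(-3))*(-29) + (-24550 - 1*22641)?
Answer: -45451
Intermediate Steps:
(20*(-3))*(-29) + (-24550 - 1*22641) = -60*(-29) + (-24550 - 22641) = 1740 - 47191 = -45451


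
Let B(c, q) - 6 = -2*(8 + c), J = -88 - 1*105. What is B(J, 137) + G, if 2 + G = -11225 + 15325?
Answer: 4474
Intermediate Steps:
G = 4098 (G = -2 + (-11225 + 15325) = -2 + 4100 = 4098)
J = -193 (J = -88 - 105 = -193)
B(c, q) = -10 - 2*c (B(c, q) = 6 - 2*(8 + c) = 6 + (-16 - 2*c) = -10 - 2*c)
B(J, 137) + G = (-10 - 2*(-193)) + 4098 = (-10 + 386) + 4098 = 376 + 4098 = 4474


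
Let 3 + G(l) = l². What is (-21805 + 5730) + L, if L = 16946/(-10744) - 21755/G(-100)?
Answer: -863491507741/53703884 ≈ -16079.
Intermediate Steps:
G(l) = -3 + l²
L = -201572441/53703884 (L = 16946/(-10744) - 21755/(-3 + (-100)²) = 16946*(-1/10744) - 21755/(-3 + 10000) = -8473/5372 - 21755/9997 = -201572441/53703884 ≈ -3.7534)
(-21805 + 5730) + L = (-21805 + 5730) - 201572441/53703884 = -16075 - 201572441/53703884 = -863491507741/53703884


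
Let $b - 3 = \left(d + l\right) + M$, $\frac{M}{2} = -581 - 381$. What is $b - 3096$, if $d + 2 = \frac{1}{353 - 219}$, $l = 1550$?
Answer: $- \frac{464845}{134} \approx -3469.0$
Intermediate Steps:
$M = -1924$ ($M = 2 \left(-581 - 381\right) = 2 \left(-962\right) = -1924$)
$d = - \frac{267}{134}$ ($d = -2 + \frac{1}{353 - 219} = -2 + \frac{1}{134} = - \frac{267}{134} \approx -1.9925$)
$b = - \frac{49981}{134}$ ($b = 3 + \left(\left(- \frac{267}{134} + 1550\right) - 1924\right) = 3 + \left(\frac{207433}{134} - 1924\right) = 3 - \frac{50383}{134} = - \frac{49981}{134} \approx -372.99$)
$b - 3096 = - \frac{49981}{134} - 3096 = - \frac{464845}{134}$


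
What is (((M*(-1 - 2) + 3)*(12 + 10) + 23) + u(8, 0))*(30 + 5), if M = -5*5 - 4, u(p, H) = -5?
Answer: 69930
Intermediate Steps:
M = -29 (M = -25 - 4 = -29)
(((M*(-1 - 2) + 3)*(12 + 10) + 23) + u(8, 0))*(30 + 5) = (((-29*(-1 - 2) + 3)*(12 + 10) + 23) - 5)*(30 + 5) = (((-29*(-3) + 3)*22 + 23) - 5)*35 = (((87 + 3)*22 + 23) - 5)*35 = ((90*22 + 23) - 5)*35 = ((1980 + 23) - 5)*35 = (2003 - 5)*35 = 1998*35 = 69930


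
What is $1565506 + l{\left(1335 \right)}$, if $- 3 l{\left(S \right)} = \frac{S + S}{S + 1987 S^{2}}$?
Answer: $\frac{6229099843313}{3978969} \approx 1.5655 \cdot 10^{6}$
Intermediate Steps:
$l{\left(S \right)} = - \frac{2 S}{3 \left(S + 1987 S^{2}\right)}$ ($l{\left(S \right)} = - \frac{\left(S + S\right) \frac{1}{S + 1987 S^{2}}}{3} = - \frac{2 S \frac{1}{S + 1987 S^{2}}}{3} = - \frac{2 S}{3 \left(S + 1987 S^{2}\right)}$)
$1565506 + l{\left(1335 \right)} = 1565506 - \frac{2}{3 + 5961 \cdot 1335} = 1565506 - \frac{2}{3 + 7957935} = 1565506 - \frac{2}{7957938} = 1565506 - \frac{1}{3978969} = \frac{6229099843313}{3978969}$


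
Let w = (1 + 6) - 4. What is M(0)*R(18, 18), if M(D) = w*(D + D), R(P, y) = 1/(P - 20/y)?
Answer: 0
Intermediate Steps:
w = 3 (w = 7 - 4 = 3)
M(D) = 6*D (M(D) = 3*(D + D) = 3*(2*D) = 6*D)
M(0)*R(18, 18) = (6*0)*(18/(-20 + 18*18)) = 0*(18/(-20 + 324)) = 0*(18/304) = 0*(18*(1/304)) = 0*(9/152) = 0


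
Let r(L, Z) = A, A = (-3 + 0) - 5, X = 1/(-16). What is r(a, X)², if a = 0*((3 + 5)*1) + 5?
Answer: 64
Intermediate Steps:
X = -1/16 ≈ -0.062500
A = -8 (A = -3 - 5 = -8)
a = 5 (a = 0*(8*1) + 5 = 0*8 + 5 = 0 + 5 = 5)
r(L, Z) = -8
r(a, X)² = (-8)² = 64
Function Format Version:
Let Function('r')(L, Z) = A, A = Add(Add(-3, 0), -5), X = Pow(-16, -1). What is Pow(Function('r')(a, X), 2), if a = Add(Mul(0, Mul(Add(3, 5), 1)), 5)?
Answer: 64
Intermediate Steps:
X = Rational(-1, 16) ≈ -0.062500
A = -8 (A = Add(-3, -5) = -8)
a = 5 (a = Add(Mul(0, Mul(8, 1)), 5) = Add(Mul(0, 8), 5) = Add(0, 5) = 5)
Function('r')(L, Z) = -8
Pow(Function('r')(a, X), 2) = Pow(-8, 2) = 64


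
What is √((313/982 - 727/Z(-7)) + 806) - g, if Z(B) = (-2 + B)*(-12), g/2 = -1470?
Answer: 2940 + √62455955649/8838 ≈ 2968.3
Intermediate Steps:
g = -2940 (g = 2*(-1470) = -2940)
Z(B) = 24 - 12*B
√((313/982 - 727/Z(-7)) + 806) - g = √((313/982 - 727/(24 - 12*(-7))) + 806) - 1*(-2940) = √((313*(1/982) - 727/(24 + 84)) + 806) + 2940 = √((313/982 - 727/108) + 806) + 2940 = √(-340055/53028 + 806) + 2940 = √(42400513/53028) + 2940 = √62455955649/8838 + 2940 = 2940 + √62455955649/8838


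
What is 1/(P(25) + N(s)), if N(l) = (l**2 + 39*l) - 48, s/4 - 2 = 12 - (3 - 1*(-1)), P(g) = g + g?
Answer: 1/3162 ≈ 0.00031626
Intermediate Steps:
P(g) = 2*g
s = 40 (s = 8 + 4*(12 - (3 - 1*(-1))) = 8 + 4*(12 - (3 + 1)) = 8 + 4*(12 - 1*4) = 8 + 4*(12 - 4) = 8 + 4*8 = 8 + 32 = 40)
N(l) = -48 + l**2 + 39*l
1/(P(25) + N(s)) = 1/(2*25 + (-48 + 40**2 + 39*40)) = 1/(50 + (-48 + 1600 + 1560)) = 1/(50 + 3112) = 1/3162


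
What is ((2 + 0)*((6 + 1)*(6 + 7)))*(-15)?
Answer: -2730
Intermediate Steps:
((2 + 0)*((6 + 1)*(6 + 7)))*(-15) = (2*(7*13))*(-15) = (2*91)*(-15) = 182*(-15) = -2730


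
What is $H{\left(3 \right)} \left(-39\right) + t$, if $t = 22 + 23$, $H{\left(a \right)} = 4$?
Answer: $-111$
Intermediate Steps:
$t = 45$
$H{\left(3 \right)} \left(-39\right) + t = 4 \left(-39\right) + 45 = -156 + 45 = -111$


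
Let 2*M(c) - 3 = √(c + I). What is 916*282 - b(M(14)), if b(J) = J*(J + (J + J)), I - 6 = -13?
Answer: 258300 - 9*√7/2 ≈ 2.5829e+5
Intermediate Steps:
I = -7 (I = 6 - 13 = -7)
M(c) = 3/2 + √(-7 + c)/2 (M(c) = 3/2 + √(c - 7)/2 = 3/2 + √(-7 + c)/2)
b(J) = 3*J² (b(J) = J*(J + 2*J) = J*(3*J) = 3*J²)
916*282 - b(M(14)) = 916*282 - 3*(3/2 + √(-7 + 14)/2)² = 258312 - 3*(3/2 + √7/2)²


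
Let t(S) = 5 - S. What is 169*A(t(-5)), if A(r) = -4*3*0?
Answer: 0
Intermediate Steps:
A(r) = 0 (A(r) = -12*0 = 0)
169*A(t(-5)) = 169*0 = 0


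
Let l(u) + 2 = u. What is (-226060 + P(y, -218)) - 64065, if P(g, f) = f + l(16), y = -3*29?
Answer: -290329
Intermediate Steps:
l(u) = -2 + u
y = -87
P(g, f) = 14 + f (P(g, f) = f + (-2 + 16) = f + 14 = 14 + f)
(-226060 + P(y, -218)) - 64065 = (-226060 + (14 - 218)) - 64065 = (-226060 - 204) - 64065 = -226264 - 64065 = -290329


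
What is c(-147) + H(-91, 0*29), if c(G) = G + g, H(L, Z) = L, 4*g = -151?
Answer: -1103/4 ≈ -275.75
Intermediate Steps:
g = -151/4 (g = (¼)*(-151) = -151/4 ≈ -37.750)
c(G) = -151/4 + G (c(G) = G - 151/4 = -151/4 + G)
c(-147) + H(-91, 0*29) = (-151/4 - 147) - 91 = -739/4 - 91 = -1103/4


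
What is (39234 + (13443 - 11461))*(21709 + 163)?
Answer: 901476352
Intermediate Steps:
(39234 + (13443 - 11461))*(21709 + 163) = (39234 + 1982)*21872 = 41216*21872 = 901476352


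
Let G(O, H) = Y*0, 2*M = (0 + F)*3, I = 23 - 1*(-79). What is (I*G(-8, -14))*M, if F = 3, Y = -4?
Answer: 0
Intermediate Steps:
I = 102 (I = 23 + 79 = 102)
M = 9/2 (M = ((0 + 3)*3)/2 = (3*3)/2 = (½)*9 = 9/2 ≈ 4.5000)
G(O, H) = 0 (G(O, H) = -4*0 = 0)
(I*G(-8, -14))*M = (102*0)*(9/2) = 0*(9/2) = 0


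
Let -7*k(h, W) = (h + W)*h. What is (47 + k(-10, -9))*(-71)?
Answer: -9869/7 ≈ -1409.9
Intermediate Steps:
k(h, W) = -h*(W + h)/7 (k(h, W) = -(h + W)*h/7 = -(W + h)*h/7 = -h*(W + h)/7)
(47 + k(-10, -9))*(-71) = (47 - 1/7*(-10)*(-9 - 10))*(-71) = (47 - 1/7*(-10)*(-19))*(-71) = (47 - 190/7)*(-71) = (139/7)*(-71) = -9869/7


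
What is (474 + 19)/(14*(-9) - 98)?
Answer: -493/224 ≈ -2.2009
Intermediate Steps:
(474 + 19)/(14*(-9) - 98) = 493/(-126 - 98) = 493/(-224) = 493*(-1/224) = -493/224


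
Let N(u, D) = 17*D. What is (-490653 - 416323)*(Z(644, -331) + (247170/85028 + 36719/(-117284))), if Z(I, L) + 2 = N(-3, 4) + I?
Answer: -402827038680868648/623276497 ≈ -6.4631e+8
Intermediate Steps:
Z(I, L) = 66 + I (Z(I, L) = -2 + (17*4 + I) = -2 + (68 + I) = 66 + I)
(-490653 - 416323)*(Z(644, -331) + (247170/85028 + 36719/(-117284))) = (-490653 - 416323)*((66 + 644) + (247170/85028 + 36719/(-117284))) = -906976*(710 + (247170*(1/85028) + 36719*(-1/117284))) = -906976*(710 + (123585/42514 - 36719/117284)) = -906976*(710 + 6466735787/2493105988) = -906976*1776571987267/2493105988 = -402827038680868648/623276497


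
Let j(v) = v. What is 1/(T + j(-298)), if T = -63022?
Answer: -1/63320 ≈ -1.5793e-5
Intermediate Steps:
1/(T + j(-298)) = 1/(-63022 - 298) = 1/(-63320) = -1/63320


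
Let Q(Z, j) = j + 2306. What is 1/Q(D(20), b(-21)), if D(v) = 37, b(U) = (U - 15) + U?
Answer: 1/2249 ≈ 0.00044464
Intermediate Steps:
b(U) = -15 + 2*U (b(U) = (-15 + U) + U = -15 + 2*U)
Q(Z, j) = 2306 + j
1/Q(D(20), b(-21)) = 1/(2306 + (-15 + 2*(-21))) = 1/(2306 + (-15 - 42)) = 1/(2306 - 57) = 1/2249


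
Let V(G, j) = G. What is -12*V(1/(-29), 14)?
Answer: 12/29 ≈ 0.41379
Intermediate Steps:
-12*V(1/(-29), 14) = -12/(-29) = -12*(-1)/29 = -2*(-6/29) = 12/29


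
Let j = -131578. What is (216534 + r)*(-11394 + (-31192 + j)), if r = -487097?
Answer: 47122334332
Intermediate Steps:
(216534 + r)*(-11394 + (-31192 + j)) = (216534 - 487097)*(-11394 + (-31192 - 131578)) = -270563*(-11394 - 162770) = -270563*(-174164) = 47122334332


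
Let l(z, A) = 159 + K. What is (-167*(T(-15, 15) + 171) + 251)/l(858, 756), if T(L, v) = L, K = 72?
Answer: -25801/231 ≈ -111.69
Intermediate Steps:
l(z, A) = 231 (l(z, A) = 159 + 72 = 231)
(-167*(T(-15, 15) + 171) + 251)/l(858, 756) = (-167*(-15 + 171) + 251)/231 = (-167*156 + 251)*(1/231) = (-26052 + 251)*(1/231) = -25801*1/231 = -25801/231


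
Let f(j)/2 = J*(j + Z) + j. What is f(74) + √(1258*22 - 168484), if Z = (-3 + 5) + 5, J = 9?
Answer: 1606 + 2*I*√35202 ≈ 1606.0 + 375.24*I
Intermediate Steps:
Z = 7 (Z = 2 + 5 = 7)
f(j) = 126 + 20*j (f(j) = 2*(9*(j + 7) + j) = 2*(9*(7 + j) + j) = 2*((63 + 9*j) + j) = 2*(63 + 10*j) = 126 + 20*j)
f(74) + √(1258*22 - 168484) = (126 + 20*74) + √(1258*22 - 168484) = (126 + 1480) + √(27676 - 168484) = 1606 + √(-140808) = 1606 + 2*I*√35202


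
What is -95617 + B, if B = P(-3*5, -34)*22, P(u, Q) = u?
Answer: -95947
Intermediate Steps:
B = -330 (B = -3*5*22 = -15*22 = -330)
-95617 + B = -95617 - 330 = -95947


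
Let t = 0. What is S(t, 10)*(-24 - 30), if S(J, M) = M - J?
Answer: -540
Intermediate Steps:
S(t, 10)*(-24 - 30) = (10 - 1*0)*(-24 - 30) = (10 + 0)*(-54) = 10*(-54) = -540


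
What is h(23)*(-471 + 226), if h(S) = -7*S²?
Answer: 907235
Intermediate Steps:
h(23)*(-471 + 226) = (-7*23²)*(-471 + 226) = -7*529*(-245) = -3703*(-245) = 907235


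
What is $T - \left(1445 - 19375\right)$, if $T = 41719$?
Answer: $59649$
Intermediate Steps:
$T - \left(1445 - 19375\right) = 41719 - \left(1445 - 19375\right) = 41719 - -17930 = 41719 + 17930 = 59649$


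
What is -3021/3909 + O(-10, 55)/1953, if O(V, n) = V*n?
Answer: -2683321/2544759 ≈ -1.0544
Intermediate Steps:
-3021/3909 + O(-10, 55)/1953 = -3021/3909 - 10*55/1953 = -3021*1/3909 - 550*1/1953 = -1007/1303 - 550/1953 = -2683321/2544759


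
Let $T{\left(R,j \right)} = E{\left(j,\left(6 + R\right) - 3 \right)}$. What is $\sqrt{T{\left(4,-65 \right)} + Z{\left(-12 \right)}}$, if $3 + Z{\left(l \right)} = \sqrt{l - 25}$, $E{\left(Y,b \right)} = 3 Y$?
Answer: $\sqrt{-198 + i \sqrt{37}} \approx 0.2161 + 14.073 i$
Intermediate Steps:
$T{\left(R,j \right)} = 3 j$
$Z{\left(l \right)} = -3 + \sqrt{-25 + l}$ ($Z{\left(l \right)} = -3 + \sqrt{l - 25} = -3 + \sqrt{-25 + l}$)
$\sqrt{T{\left(4,-65 \right)} + Z{\left(-12 \right)}} = \sqrt{3 \left(-65\right) - \left(3 - \sqrt{-25 - 12}\right)} = \sqrt{-195 - \left(3 - \sqrt{-37}\right)} = \sqrt{-195 - \left(3 - i \sqrt{37}\right)} = \sqrt{-198 + i \sqrt{37}}$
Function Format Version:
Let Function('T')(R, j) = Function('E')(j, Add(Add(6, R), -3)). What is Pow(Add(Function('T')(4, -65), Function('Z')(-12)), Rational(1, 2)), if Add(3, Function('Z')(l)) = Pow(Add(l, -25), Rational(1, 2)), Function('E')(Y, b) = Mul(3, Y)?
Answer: Pow(Add(-198, Mul(I, Pow(37, Rational(1, 2)))), Rational(1, 2)) ≈ Add(0.2161, Mul(14.073, I))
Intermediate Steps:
Function('T')(R, j) = Mul(3, j)
Function('Z')(l) = Add(-3, Pow(Add(-25, l), Rational(1, 2))) (Function('Z')(l) = Add(-3, Pow(Add(l, -25), Rational(1, 2))) = Add(-3, Pow(Add(-25, l), Rational(1, 2))))
Pow(Add(Function('T')(4, -65), Function('Z')(-12)), Rational(1, 2)) = Pow(Add(Mul(3, -65), Add(-3, Pow(Add(-25, -12), Rational(1, 2)))), Rational(1, 2)) = Pow(Add(-195, Add(-3, Pow(-37, Rational(1, 2)))), Rational(1, 2)) = Pow(Add(-195, Add(-3, Mul(I, Pow(37, Rational(1, 2))))), Rational(1, 2)) = Pow(Add(-198, Mul(I, Pow(37, Rational(1, 2)))), Rational(1, 2))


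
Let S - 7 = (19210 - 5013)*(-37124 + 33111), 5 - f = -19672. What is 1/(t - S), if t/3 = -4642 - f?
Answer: 1/56899597 ≈ 1.7575e-8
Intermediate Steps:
f = 19677 (f = 5 - 1*(-19672) = 5 + 19672 = 19677)
S = -56972554 (S = 7 + (19210 - 5013)*(-37124 + 33111) = 7 + 14197*(-4013) = 7 - 56972561 = -56972554)
t = -72957 (t = 3*(-4642 - 1*19677) = 3*(-4642 - 19677) = 3*(-24319) = -72957)
1/(t - S) = 1/(-72957 - 1*(-56972554)) = 1/(-72957 + 56972554) = 1/56899597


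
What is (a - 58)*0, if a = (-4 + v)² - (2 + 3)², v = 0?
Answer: 0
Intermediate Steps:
a = -9 (a = (-4 + 0)² - (2 + 3)² = (-4)² - 1*5² = 16 - 1*25 = 16 - 25 = -9)
(a - 58)*0 = (-9 - 58)*0 = -67*0 = 0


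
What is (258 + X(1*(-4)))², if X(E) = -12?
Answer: 60516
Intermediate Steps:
(258 + X(1*(-4)))² = (258 - 12)² = 246² = 60516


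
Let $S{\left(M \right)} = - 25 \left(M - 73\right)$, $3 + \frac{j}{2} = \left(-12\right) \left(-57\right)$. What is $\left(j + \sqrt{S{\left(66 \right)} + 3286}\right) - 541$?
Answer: $821 + \sqrt{3461} \approx 879.83$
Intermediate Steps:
$j = 1362$ ($j = -6 + 2 \left(\left(-12\right) \left(-57\right)\right) = -6 + 2 \cdot 684 = -6 + 1368 = 1362$)
$S{\left(M \right)} = 1825 - 25 M$ ($S{\left(M \right)} = - 25 \left(-73 + M\right) = 1825 - 25 M$)
$\left(j + \sqrt{S{\left(66 \right)} + 3286}\right) - 541 = \left(1362 + \sqrt{\left(1825 - 1650\right) + 3286}\right) - 541 = \left(1362 + \sqrt{175 + 3286}\right) - 541 = \left(1362 + \sqrt{3461}\right) - 541 = 821 + \sqrt{3461}$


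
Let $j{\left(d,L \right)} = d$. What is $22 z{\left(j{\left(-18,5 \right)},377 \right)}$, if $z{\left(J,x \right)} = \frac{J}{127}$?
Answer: $- \frac{396}{127} \approx -3.1181$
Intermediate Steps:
$z{\left(J,x \right)} = \frac{J}{127}$ ($z{\left(J,x \right)} = J \frac{1}{127} = \frac{J}{127}$)
$22 z{\left(j{\left(-18,5 \right)},377 \right)} = 22 \cdot \frac{1}{127} \left(-18\right) = 22 \left(- \frac{18}{127}\right) = - \frac{396}{127}$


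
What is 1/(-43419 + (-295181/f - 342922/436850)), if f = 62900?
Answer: -549557300/23864238800973 ≈ -2.3028e-5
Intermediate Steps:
1/(-43419 + (-295181/f - 342922/436850)) = 1/(-43419 + (-295181/62900 - 342922/436850)) = 1/(-43419 + (-295181*1/62900 - 342922*1/436850)) = 1/(-43419 + (-295181/62900 - 171461/218425)) = 1/(-43419 - 3010392273/549557300) = 1/(-23864238800973/549557300) = -549557300/23864238800973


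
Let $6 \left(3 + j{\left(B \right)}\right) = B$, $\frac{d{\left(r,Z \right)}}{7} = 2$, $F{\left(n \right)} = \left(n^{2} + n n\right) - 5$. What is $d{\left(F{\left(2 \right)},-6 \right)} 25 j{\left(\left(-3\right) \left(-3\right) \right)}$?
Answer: $-525$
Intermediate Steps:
$F{\left(n \right)} = -5 + 2 n^{2}$ ($F{\left(n \right)} = \left(n^{2} + n^{2}\right) - 5 = 2 n^{2} - 5 = -5 + 2 n^{2}$)
$d{\left(r,Z \right)} = 14$ ($d{\left(r,Z \right)} = 7 \cdot 2 = 14$)
$j{\left(B \right)} = -3 + \frac{B}{6}$
$d{\left(F{\left(2 \right)},-6 \right)} 25 j{\left(\left(-3\right) \left(-3\right) \right)} = 14 \cdot 25 \left(-3 + \frac{\left(-3\right) \left(-3\right)}{6}\right) = 350 \left(-3 + \frac{1}{6} \cdot 9\right) = 350 \left(-3 + \frac{3}{2}\right) = 350 \left(- \frac{3}{2}\right) = -525$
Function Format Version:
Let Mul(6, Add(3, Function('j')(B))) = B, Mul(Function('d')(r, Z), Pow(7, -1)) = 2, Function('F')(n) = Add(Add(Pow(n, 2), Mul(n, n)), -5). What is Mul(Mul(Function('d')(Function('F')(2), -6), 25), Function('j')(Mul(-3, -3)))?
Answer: -525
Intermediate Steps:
Function('F')(n) = Add(-5, Mul(2, Pow(n, 2))) (Function('F')(n) = Add(Add(Pow(n, 2), Pow(n, 2)), -5) = Add(Mul(2, Pow(n, 2)), -5) = Add(-5, Mul(2, Pow(n, 2))))
Function('d')(r, Z) = 14 (Function('d')(r, Z) = Mul(7, 2) = 14)
Function('j')(B) = Add(-3, Mul(Rational(1, 6), B))
Mul(Mul(Function('d')(Function('F')(2), -6), 25), Function('j')(Mul(-3, -3))) = Mul(Mul(14, 25), Add(-3, Mul(Rational(1, 6), Mul(-3, -3)))) = Mul(350, Add(-3, Mul(Rational(1, 6), 9))) = Mul(350, Add(-3, Rational(3, 2))) = Mul(350, Rational(-3, 2)) = -525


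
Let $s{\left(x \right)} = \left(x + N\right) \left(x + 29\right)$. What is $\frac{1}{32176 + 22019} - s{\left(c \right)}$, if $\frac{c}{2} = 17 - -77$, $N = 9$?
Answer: $- \frac{2316782054}{54195} \approx -42749.0$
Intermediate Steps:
$c = 188$ ($c = 2 \left(17 - -77\right) = 2 \left(17 + 77\right) = 2 \cdot 94 = 188$)
$s{\left(x \right)} = \left(9 + x\right) \left(29 + x\right)$ ($s{\left(x \right)} = \left(x + 9\right) \left(x + 29\right) = \left(9 + x\right) \left(29 + x\right)$)
$\frac{1}{32176 + 22019} - s{\left(c \right)} = \frac{1}{32176 + 22019} - \left(261 + 188^{2} + 38 \cdot 188\right) = \frac{1}{54195} - \left(261 + 35344 + 7144\right) = \frac{1}{54195} - 42749 = - \frac{2316782054}{54195}$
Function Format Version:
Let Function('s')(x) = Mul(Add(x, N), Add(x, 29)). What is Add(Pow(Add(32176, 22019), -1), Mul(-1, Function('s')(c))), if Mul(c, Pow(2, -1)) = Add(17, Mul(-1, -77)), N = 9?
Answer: Rational(-2316782054, 54195) ≈ -42749.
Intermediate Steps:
c = 188 (c = Mul(2, Add(17, Mul(-1, -77))) = Mul(2, Add(17, 77)) = Mul(2, 94) = 188)
Function('s')(x) = Mul(Add(9, x), Add(29, x)) (Function('s')(x) = Mul(Add(x, 9), Add(x, 29)) = Mul(Add(9, x), Add(29, x)))
Add(Pow(Add(32176, 22019), -1), Mul(-1, Function('s')(c))) = Add(Pow(Add(32176, 22019), -1), Mul(-1, Add(261, Pow(188, 2), Mul(38, 188)))) = Add(Pow(54195, -1), Mul(-1, Add(261, 35344, 7144))) = Add(Rational(1, 54195), Mul(-1, 42749)) = Add(Rational(1, 54195), -42749) = Rational(-2316782054, 54195)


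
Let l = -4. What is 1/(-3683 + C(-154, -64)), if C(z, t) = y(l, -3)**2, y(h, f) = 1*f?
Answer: -1/3674 ≈ -0.00027218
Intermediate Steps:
y(h, f) = f
C(z, t) = 9 (C(z, t) = (-3)**2 = 9)
1/(-3683 + C(-154, -64)) = 1/(-3683 + 9) = 1/(-3674) = -1/3674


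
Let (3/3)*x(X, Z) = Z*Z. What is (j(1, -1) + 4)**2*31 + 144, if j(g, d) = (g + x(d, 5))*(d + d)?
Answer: 71568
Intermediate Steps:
x(X, Z) = Z**2 (x(X, Z) = Z*Z = Z**2)
j(g, d) = 2*d*(25 + g) (j(g, d) = (g + 5**2)*(d + d) = (g + 25)*(2*d) = (25 + g)*(2*d) = 2*d*(25 + g))
(j(1, -1) + 4)**2*31 + 144 = (2*(-1)*(25 + 1) + 4)**2*31 + 144 = (2*(-1)*26 + 4)**2*31 + 144 = (-52 + 4)**2*31 + 144 = (-48)**2*31 + 144 = 2304*31 + 144 = 71424 + 144 = 71568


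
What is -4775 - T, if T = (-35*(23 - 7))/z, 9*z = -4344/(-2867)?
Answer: -262205/181 ≈ -1448.6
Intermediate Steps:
z = 1448/8601 (z = (-4344/(-2867))/9 = (-4344*(-1/2867))/9 = (⅑)*(4344/2867) = 1448/8601 ≈ 0.16835)
T = -602070/181 (T = (-35*(23 - 7))/(1448/8601) = -35*16*(8601/1448) = -560*8601/1448 = -602070/181 ≈ -3326.4)
-4775 - T = -4775 - 1*(-602070/181) = -4775 + 602070/181 = -262205/181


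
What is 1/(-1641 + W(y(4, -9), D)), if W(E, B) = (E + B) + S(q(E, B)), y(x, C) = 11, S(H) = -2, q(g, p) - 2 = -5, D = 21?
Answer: -1/1611 ≈ -0.00062073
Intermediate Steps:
q(g, p) = -3 (q(g, p) = 2 - 5 = -3)
W(E, B) = -2 + B + E (W(E, B) = (E + B) - 2 = (B + E) - 2 = -2 + B + E)
1/(-1641 + W(y(4, -9), D)) = 1/(-1641 + (-2 + 21 + 11)) = 1/(-1641 + 30) = 1/(-1611) = -1/1611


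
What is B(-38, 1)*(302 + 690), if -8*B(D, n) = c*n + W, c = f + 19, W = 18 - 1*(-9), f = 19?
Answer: -8060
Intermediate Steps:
W = 27 (W = 18 + 9 = 27)
c = 38 (c = 19 + 19 = 38)
B(D, n) = -27/8 - 19*n/4 (B(D, n) = -(38*n + 27)/8 = -(27 + 38*n)/8 = -27/8 - 19*n/4)
B(-38, 1)*(302 + 690) = (-27/8 - 19/4*1)*(302 + 690) = (-27/8 - 19/4)*992 = -65/8*992 = -8060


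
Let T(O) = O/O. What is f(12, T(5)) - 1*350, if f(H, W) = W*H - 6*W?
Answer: -344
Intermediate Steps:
T(O) = 1
f(H, W) = -6*W + H*W (f(H, W) = H*W - 6*W = -6*W + H*W)
f(12, T(5)) - 1*350 = 1*(-6 + 12) - 1*350 = 1*6 - 350 = 6 - 350 = -344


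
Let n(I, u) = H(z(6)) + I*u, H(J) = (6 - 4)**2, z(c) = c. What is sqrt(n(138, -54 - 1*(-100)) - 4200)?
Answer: 2*sqrt(538) ≈ 46.390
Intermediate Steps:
H(J) = 4 (H(J) = 2**2 = 4)
n(I, u) = 4 + I*u
sqrt(n(138, -54 - 1*(-100)) - 4200) = sqrt((4 + 138*(-54 - 1*(-100))) - 4200) = sqrt((4 + 138*(-54 + 100)) - 4200) = sqrt((4 + 138*46) - 4200) = sqrt((4 + 6348) - 4200) = sqrt(6352 - 4200) = sqrt(2152) = 2*sqrt(538)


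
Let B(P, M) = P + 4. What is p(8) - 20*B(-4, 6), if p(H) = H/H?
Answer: 1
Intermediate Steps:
p(H) = 1
B(P, M) = 4 + P
p(8) - 20*B(-4, 6) = 1 - 20*(4 - 4) = 1 - 20*0 = 1 + 0 = 1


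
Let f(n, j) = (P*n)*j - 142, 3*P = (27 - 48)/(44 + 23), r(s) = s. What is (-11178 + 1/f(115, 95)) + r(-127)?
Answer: -972105712/85989 ≈ -11305.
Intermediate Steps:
P = -7/67 (P = ((27 - 48)/(44 + 23))/3 = (-21/67)/3 = (-21*1/67)/3 = (1/3)*(-21/67) = -7/67 ≈ -0.10448)
f(n, j) = -142 - 7*j*n/67 (f(n, j) = (-7*n/67)*j - 142 = -7*j*n/67 - 142 = -142 - 7*j*n/67)
(-11178 + 1/f(115, 95)) + r(-127) = (-11178 + 1/(-142 - 7/67*95*115)) - 127 = (-11178 + 1/(-142 - 76475/67)) - 127 = (-11178 + 1/(-85989/67)) - 127 = (-11178 - 67/85989) - 127 = -961185109/85989 - 127 = -972105712/85989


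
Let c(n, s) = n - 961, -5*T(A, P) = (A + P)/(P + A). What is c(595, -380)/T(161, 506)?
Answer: 1830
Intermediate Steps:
T(A, P) = -⅕ (T(A, P) = -(A + P)/(5*(P + A)) = -(A + P)/(5*(A + P)) = -⅕*1 = -⅕)
c(n, s) = -961 + n
c(595, -380)/T(161, 506) = (-961 + 595)/(-⅕) = -366*(-5) = 1830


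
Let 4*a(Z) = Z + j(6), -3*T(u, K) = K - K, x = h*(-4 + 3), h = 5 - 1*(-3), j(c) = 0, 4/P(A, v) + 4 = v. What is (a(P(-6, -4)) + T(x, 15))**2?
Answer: 1/64 ≈ 0.015625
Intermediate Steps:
P(A, v) = 4/(-4 + v)
h = 8 (h = 5 + 3 = 8)
x = -8 (x = 8*(-4 + 3) = 8*(-1) = -8)
T(u, K) = 0 (T(u, K) = -(K - K)/3 = -1/3*0 = 0)
a(Z) = Z/4 (a(Z) = (Z + 0)/4 = Z/4)
(a(P(-6, -4)) + T(x, 15))**2 = ((4/(-4 - 4))/4 + 0)**2 = ((4/(-8))/4 + 0)**2 = ((4*(-1/8))/4 + 0)**2 = ((1/4)*(-1/2) + 0)**2 = (-1/8 + 0)**2 = (-1/8)**2 = 1/64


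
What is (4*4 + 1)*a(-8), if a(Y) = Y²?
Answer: 1088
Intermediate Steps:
(4*4 + 1)*a(-8) = (4*4 + 1)*(-8)² = (16 + 1)*64 = 17*64 = 1088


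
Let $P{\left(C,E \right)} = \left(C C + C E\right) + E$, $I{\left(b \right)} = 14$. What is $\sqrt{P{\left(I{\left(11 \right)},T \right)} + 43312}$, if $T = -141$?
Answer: $\sqrt{41393} \approx 203.45$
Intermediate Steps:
$P{\left(C,E \right)} = E + C^{2} + C E$ ($P{\left(C,E \right)} = \left(C^{2} + C E\right) + E = E + C^{2} + C E$)
$\sqrt{P{\left(I{\left(11 \right)},T \right)} + 43312} = \sqrt{\left(-141 + 14^{2} + 14 \left(-141\right)\right) + 43312} = \sqrt{\left(-141 + 196 - 1974\right) + 43312} = \sqrt{-1919 + 43312} = \sqrt{41393}$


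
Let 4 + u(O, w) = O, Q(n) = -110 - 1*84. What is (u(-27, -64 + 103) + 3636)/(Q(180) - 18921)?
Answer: -721/3823 ≈ -0.18860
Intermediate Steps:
Q(n) = -194 (Q(n) = -110 - 84 = -194)
u(O, w) = -4 + O
(u(-27, -64 + 103) + 3636)/(Q(180) - 18921) = ((-4 - 27) + 3636)/(-194 - 18921) = (-31 + 3636)/(-19115) = 3605*(-1/19115) = -721/3823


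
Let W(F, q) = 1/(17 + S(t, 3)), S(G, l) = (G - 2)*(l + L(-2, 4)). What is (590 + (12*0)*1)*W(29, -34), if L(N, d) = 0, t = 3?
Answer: 59/2 ≈ 29.500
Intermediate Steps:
S(G, l) = l*(-2 + G) (S(G, l) = (G - 2)*(l + 0) = (-2 + G)*l = l*(-2 + G))
W(F, q) = 1/20 (W(F, q) = 1/(17 + 3*(-2 + 3)) = 1/(17 + 3*1) = 1/(17 + 3) = 1/20)
(590 + (12*0)*1)*W(29, -34) = (590 + (12*0)*1)*(1/20) = (590 + 0*1)*(1/20) = (590 + 0)*(1/20) = 590*(1/20) = 59/2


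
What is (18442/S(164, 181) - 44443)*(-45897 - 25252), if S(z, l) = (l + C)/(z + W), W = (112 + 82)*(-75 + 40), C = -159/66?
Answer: 203695586362879/3929 ≈ 5.1844e+10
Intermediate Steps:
C = -53/22 (C = -159*1/66 = -53/22 ≈ -2.4091)
W = -6790 (W = 194*(-35) = -6790)
S(z, l) = (-53/22 + l)/(-6790 + z) (S(z, l) = (l - 53/22)/(z - 6790) = (-53/22 + l)/(-6790 + z))
(18442/S(164, 181) - 44443)*(-45897 - 25252) = (18442/(((-53/22 + 181)/(-6790 + 164))) - 44443)*(-45897 - 25252) = (18442/(((3929/22)/(-6626))) - 44443)*(-71149) = (18442/((-1/6626*3929/22)) - 44443)*(-71149) = (18442/(-3929/145772) - 44443)*(-71149) = (18442*(-145772/3929) - 44443)*(-71149) = (-2688327224/3929 - 44443)*(-71149) = -2862943771/3929*(-71149) = 203695586362879/3929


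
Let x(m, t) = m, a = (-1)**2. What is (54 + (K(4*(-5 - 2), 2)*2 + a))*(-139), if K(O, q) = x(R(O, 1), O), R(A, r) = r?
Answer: -7923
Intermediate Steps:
a = 1
K(O, q) = 1
(54 + (K(4*(-5 - 2), 2)*2 + a))*(-139) = (54 + (1*2 + 1))*(-139) = (54 + (2 + 1))*(-139) = (54 + 3)*(-139) = 57*(-139) = -7923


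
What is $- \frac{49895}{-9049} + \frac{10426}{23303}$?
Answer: $\frac{1257048059}{210868847} \approx 5.9613$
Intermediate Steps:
$- \frac{49895}{-9049} + \frac{10426}{23303} = \left(-49895\right) \left(- \frac{1}{9049}\right) + 10426 \cdot \frac{1}{23303} = \frac{49895}{9049} + \frac{10426}{23303} = \frac{1257048059}{210868847}$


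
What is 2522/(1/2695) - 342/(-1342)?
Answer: 4560646261/671 ≈ 6.7968e+6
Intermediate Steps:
2522/(1/2695) - 342/(-1342) = 2522/(1/2695) - 342*(-1/1342) = 2522*2695 + 171/671 = 6796790 + 171/671 = 4560646261/671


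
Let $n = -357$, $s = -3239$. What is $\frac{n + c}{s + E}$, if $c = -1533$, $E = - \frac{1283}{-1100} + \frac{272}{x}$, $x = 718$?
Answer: $\frac{746361000}{1278470903} \approx 0.58379$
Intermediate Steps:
$E = \frac{610197}{394900}$ ($E = - \frac{1283}{-1100} + \frac{272}{718} = \left(-1283\right) \left(- \frac{1}{1100}\right) + 272 \cdot \frac{1}{718} = \frac{1283}{1100} + \frac{136}{359} = \frac{610197}{394900} \approx 1.5452$)
$\frac{n + c}{s + E} = \frac{-357 - 1533}{-3239 + \frac{610197}{394900}} = - \frac{1890}{- \frac{1278470903}{394900}} = \left(-1890\right) \left(- \frac{394900}{1278470903}\right) = \frac{746361000}{1278470903}$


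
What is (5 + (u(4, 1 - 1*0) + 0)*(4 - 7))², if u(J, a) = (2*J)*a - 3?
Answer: 100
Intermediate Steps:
u(J, a) = -3 + 2*J*a (u(J, a) = 2*J*a - 3 = -3 + 2*J*a)
(5 + (u(4, 1 - 1*0) + 0)*(4 - 7))² = (5 + ((-3 + 2*4*(1 - 1*0)) + 0)*(4 - 7))² = (5 + ((-3 + 2*4*(1 + 0)) + 0)*(-3))² = (5 + ((-3 + 2*4*1) + 0)*(-3))² = (5 + ((-3 + 8) + 0)*(-3))² = (5 + (5 + 0)*(-3))² = (5 + 5*(-3))² = (5 - 15)² = (-10)² = 100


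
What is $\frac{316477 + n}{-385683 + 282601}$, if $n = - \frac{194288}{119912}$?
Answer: $- \frac{4743649467}{1545096098} \approx -3.0701$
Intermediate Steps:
$n = - \frac{24286}{14989}$ ($n = \left(-194288\right) \frac{1}{119912} = - \frac{24286}{14989} \approx -1.6203$)
$\frac{316477 + n}{-385683 + 282601} = \frac{316477 - \frac{24286}{14989}}{-385683 + 282601} = \frac{4743649467}{14989 \left(-103082\right)} = \frac{4743649467}{14989} \left(- \frac{1}{103082}\right) = - \frac{4743649467}{1545096098}$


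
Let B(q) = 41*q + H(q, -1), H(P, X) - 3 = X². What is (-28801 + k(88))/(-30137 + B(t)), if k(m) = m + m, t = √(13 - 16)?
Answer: 862557125/908002732 + 1173625*I*√3/908002732 ≈ 0.94995 + 0.0022387*I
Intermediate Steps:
H(P, X) = 3 + X²
t = I*√3 (t = √(-3) = I*√3 ≈ 1.732*I)
B(q) = 4 + 41*q (B(q) = 41*q + (3 + (-1)²) = 41*q + (3 + 1) = 41*q + 4 = 4 + 41*q)
k(m) = 2*m
(-28801 + k(88))/(-30137 + B(t)) = (-28801 + 2*88)/(-30137 + (4 + 41*(I*√3))) = (-28801 + 176)/(-30137 + (4 + 41*I*√3)) = -28625/(-30133 + 41*I*√3)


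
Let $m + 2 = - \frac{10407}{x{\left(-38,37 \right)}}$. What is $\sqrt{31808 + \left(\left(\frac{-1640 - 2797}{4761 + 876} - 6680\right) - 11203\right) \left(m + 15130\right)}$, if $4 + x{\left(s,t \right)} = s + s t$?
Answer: $\frac{5 i \sqrt{5008722156472271026}}{680198} \approx 16451.0 i$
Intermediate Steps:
$x{\left(s,t \right)} = -4 + s + s t$ ($x{\left(s,t \right)} = -4 + \left(s + s t\right) = -4 + s + s t$)
$m = \frac{7511}{1448}$ ($m = -2 - \frac{10407}{-4 - 38 - 1406} = -2 - \frac{10407}{-1448} = -2 - - \frac{10407}{1448} = -2 + \frac{10407}{1448} = \frac{7511}{1448} \approx 5.1872$)
$\sqrt{31808 + \left(\left(\frac{-1640 - 2797}{4761 + 876} - 6680\right) - 11203\right) \left(m + 15130\right)} = \sqrt{31808 + \left(\left(\frac{-1640 - 2797}{4761 + 876} - 6680\right) - 11203\right) \left(\frac{7511}{1448} + 15130\right)} = \sqrt{31808 + \left(\left(- \frac{4437}{5637} - 6680\right) - 11203\right) \frac{21915751}{1448}} = \sqrt{31808 + \left(\left(\left(-4437\right) \frac{1}{5637} - 6680\right) - 11203\right) \frac{21915751}{1448}} = \sqrt{31808 + \left(\left(- \frac{1479}{1879} - 6680\right) - 11203\right) \frac{21915751}{1448}} = \sqrt{31808 + \left(- \frac{12553199}{1879} - 11203\right) \frac{21915751}{1448}} = \sqrt{31808 - \frac{184112229817659}{680198}} = \sqrt{- \frac{184090594079675}{680198}} = \frac{5 i \sqrt{5008722156472271026}}{680198}$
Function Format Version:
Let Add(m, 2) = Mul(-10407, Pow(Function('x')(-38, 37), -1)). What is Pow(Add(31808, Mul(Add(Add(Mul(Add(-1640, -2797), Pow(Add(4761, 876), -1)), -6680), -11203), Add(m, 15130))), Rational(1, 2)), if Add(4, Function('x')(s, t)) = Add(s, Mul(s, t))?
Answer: Mul(Rational(5, 680198), I, Pow(5008722156472271026, Rational(1, 2))) ≈ Mul(16451., I)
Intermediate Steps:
Function('x')(s, t) = Add(-4, s, Mul(s, t)) (Function('x')(s, t) = Add(-4, Add(s, Mul(s, t))) = Add(-4, s, Mul(s, t)))
m = Rational(7511, 1448) (m = Add(-2, Mul(-10407, Pow(Add(-4, -38, Mul(-38, 37)), -1))) = Add(-2, Mul(-10407, Pow(Add(-4, -38, -1406), -1))) = Add(-2, Mul(-10407, Pow(-1448, -1))) = Add(-2, Mul(-10407, Rational(-1, 1448))) = Add(-2, Rational(10407, 1448)) = Rational(7511, 1448) ≈ 5.1872)
Pow(Add(31808, Mul(Add(Add(Mul(Add(-1640, -2797), Pow(Add(4761, 876), -1)), -6680), -11203), Add(m, 15130))), Rational(1, 2)) = Pow(Add(31808, Mul(Add(Add(Mul(Add(-1640, -2797), Pow(Add(4761, 876), -1)), -6680), -11203), Add(Rational(7511, 1448), 15130))), Rational(1, 2)) = Pow(Add(31808, Mul(Add(Add(Mul(-4437, Pow(5637, -1)), -6680), -11203), Rational(21915751, 1448))), Rational(1, 2)) = Pow(Add(31808, Mul(Add(Add(Mul(-4437, Rational(1, 5637)), -6680), -11203), Rational(21915751, 1448))), Rational(1, 2)) = Pow(Add(31808, Mul(Add(Add(Rational(-1479, 1879), -6680), -11203), Rational(21915751, 1448))), Rational(1, 2)) = Pow(Add(31808, Mul(Add(Rational(-12553199, 1879), -11203), Rational(21915751, 1448))), Rational(1, 2)) = Pow(Add(31808, Mul(Rational(-33603636, 1879), Rational(21915751, 1448))), Rational(1, 2)) = Pow(Add(31808, Rational(-184112229817659, 680198)), Rational(1, 2)) = Pow(Rational(-184090594079675, 680198), Rational(1, 2)) = Mul(Rational(5, 680198), I, Pow(5008722156472271026, Rational(1, 2)))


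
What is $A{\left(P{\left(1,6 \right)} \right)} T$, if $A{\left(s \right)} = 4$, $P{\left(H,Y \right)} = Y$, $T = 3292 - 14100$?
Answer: $-43232$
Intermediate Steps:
$T = -10808$
$A{\left(P{\left(1,6 \right)} \right)} T = 4 \left(-10808\right) = -43232$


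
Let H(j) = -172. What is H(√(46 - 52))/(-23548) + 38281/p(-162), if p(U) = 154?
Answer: 32195267/129514 ≈ 248.59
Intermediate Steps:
H(√(46 - 52))/(-23548) + 38281/p(-162) = -172/(-23548) + 38281/154 = -172*(-1/23548) + 38281*(1/154) = 43/5887 + 38281/154 = 32195267/129514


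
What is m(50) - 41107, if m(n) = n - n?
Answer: -41107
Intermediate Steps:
m(n) = 0
m(50) - 41107 = 0 - 41107 = -41107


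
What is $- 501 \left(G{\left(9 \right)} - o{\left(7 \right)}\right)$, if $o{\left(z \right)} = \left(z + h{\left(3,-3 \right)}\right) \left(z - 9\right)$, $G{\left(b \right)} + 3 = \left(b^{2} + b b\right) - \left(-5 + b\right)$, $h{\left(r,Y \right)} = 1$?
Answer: $-85671$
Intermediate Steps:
$G{\left(b \right)} = 2 - b + 2 b^{2}$ ($G{\left(b \right)} = -3 - \left(-5 + b - b^{2} - b b\right) = -3 - \left(-5 + b - 2 b^{2}\right) = -3 + \left(5 - b + 2 b^{2}\right) = 2 - b + 2 b^{2}$)
$o{\left(z \right)} = \left(1 + z\right) \left(-9 + z\right)$ ($o{\left(z \right)} = \left(z + 1\right) \left(z - 9\right) = \left(1 + z\right) \left(-9 + z\right)$)
$- 501 \left(G{\left(9 \right)} - o{\left(7 \right)}\right) = - 501 \left(\left(2 - 9 + 2 \cdot 9^{2}\right) - \left(-9 + 7^{2} - 56\right)\right) = - 501 \left(\left(2 - 9 + 2 \cdot 81\right) - \left(-9 + 49 - 56\right)\right) = - 501 \left(\left(2 - 9 + 162\right) - -16\right) = - 501 \left(155 + 16\right) = \left(-501\right) 171 = -85671$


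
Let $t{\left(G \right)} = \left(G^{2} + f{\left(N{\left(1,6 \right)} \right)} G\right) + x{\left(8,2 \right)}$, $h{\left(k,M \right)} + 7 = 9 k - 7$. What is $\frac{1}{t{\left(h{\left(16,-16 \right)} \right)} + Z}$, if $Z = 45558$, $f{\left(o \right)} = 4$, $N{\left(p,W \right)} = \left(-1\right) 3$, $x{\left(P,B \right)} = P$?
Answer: $\frac{1}{62986} \approx 1.5877 \cdot 10^{-5}$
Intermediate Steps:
$N{\left(p,W \right)} = -3$
$h{\left(k,M \right)} = -14 + 9 k$ ($h{\left(k,M \right)} = -7 + \left(9 k - 7\right) = -7 + \left(-7 + 9 k\right) = -14 + 9 k$)
$t{\left(G \right)} = 8 + G^{2} + 4 G$ ($t{\left(G \right)} = \left(G^{2} + 4 G\right) + 8 = 8 + G^{2} + 4 G$)
$\frac{1}{t{\left(h{\left(16,-16 \right)} \right)} + Z} = \frac{1}{\left(8 + \left(-14 + 9 \cdot 16\right)^{2} + 4 \left(-14 + 9 \cdot 16\right)\right) + 45558} = \frac{1}{\left(8 + \left(-14 + 144\right)^{2} + 4 \left(-14 + 144\right)\right) + 45558} = \frac{1}{\left(8 + 130^{2} + 4 \cdot 130\right) + 45558} = \frac{1}{\left(8 + 16900 + 520\right) + 45558} = \frac{1}{17428 + 45558} = \frac{1}{62986}$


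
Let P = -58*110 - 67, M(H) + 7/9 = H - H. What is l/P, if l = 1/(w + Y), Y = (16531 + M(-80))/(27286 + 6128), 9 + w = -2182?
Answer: 50121/707818165103 ≈ 7.0811e-8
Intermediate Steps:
M(H) = -7/9 (M(H) = -7/9 + (H - H) = -7/9 + 0 = -7/9)
w = -2191 (w = -9 - 2182 = -2191)
P = -6447 (P = -6380 - 67 = -6447)
Y = 74386/150363 (Y = (16531 - 7/9)/(27286 + 6128) = (148772/9)/33414 = (148772/9)*(1/33414) = 74386/150363 ≈ 0.49471)
l = -150363/329370947 (l = 1/(-2191 + 74386/150363) = 1/(-329370947/150363) = -150363/329370947 ≈ -0.00045652)
l/P = -150363/329370947/(-6447) = -150363/329370947*(-1/6447) = 50121/707818165103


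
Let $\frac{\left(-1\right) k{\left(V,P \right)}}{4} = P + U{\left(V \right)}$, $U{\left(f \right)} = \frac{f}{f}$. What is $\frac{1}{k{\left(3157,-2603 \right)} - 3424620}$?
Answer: $- \frac{1}{3414212} \approx -2.9289 \cdot 10^{-7}$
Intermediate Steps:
$U{\left(f \right)} = 1$
$k{\left(V,P \right)} = -4 - 4 P$ ($k{\left(V,P \right)} = - 4 \left(P + 1\right) = - 4 \left(1 + P\right) = -4 - 4 P$)
$\frac{1}{k{\left(3157,-2603 \right)} - 3424620} = \frac{1}{\left(-4 - -10412\right) - 3424620} = \frac{1}{\left(-4 + 10412\right) - 3424620} = \frac{1}{10408 - 3424620} = \frac{1}{-3414212} = - \frac{1}{3414212}$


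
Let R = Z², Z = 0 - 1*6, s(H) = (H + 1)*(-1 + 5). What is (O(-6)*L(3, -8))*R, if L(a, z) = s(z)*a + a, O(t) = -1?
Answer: 2916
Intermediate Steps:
s(H) = 4 + 4*H (s(H) = (1 + H)*4 = 4 + 4*H)
L(a, z) = a + a*(4 + 4*z) (L(a, z) = (4 + 4*z)*a + a = a*(4 + 4*z) + a = a + a*(4 + 4*z))
Z = -6 (Z = 0 - 6 = -6)
R = 36 (R = (-6)² = 36)
(O(-6)*L(3, -8))*R = -3*(5 + 4*(-8))*36 = -3*(5 - 32)*36 = -3*(-27)*36 = -1*(-81)*36 = 81*36 = 2916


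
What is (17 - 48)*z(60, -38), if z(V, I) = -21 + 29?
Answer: -248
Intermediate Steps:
z(V, I) = 8
(17 - 48)*z(60, -38) = (17 - 48)*8 = -31*8 = -248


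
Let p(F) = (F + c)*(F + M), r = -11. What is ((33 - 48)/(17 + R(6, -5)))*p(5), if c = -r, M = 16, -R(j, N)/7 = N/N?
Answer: -504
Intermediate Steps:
R(j, N) = -7 (R(j, N) = -7*N/N = -7*1 = -7)
c = 11 (c = -1*(-11) = 11)
p(F) = (11 + F)*(16 + F) (p(F) = (F + 11)*(F + 16) = (11 + F)*(16 + F))
((33 - 48)/(17 + R(6, -5)))*p(5) = ((33 - 48)/(17 - 7))*(176 + 5² + 27*5) = (-15/10)*(176 + 25 + 135) = -15*⅒*336 = -3/2*336 = -504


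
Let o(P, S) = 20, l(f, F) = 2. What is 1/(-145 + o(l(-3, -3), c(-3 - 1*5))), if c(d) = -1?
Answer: -1/125 ≈ -0.0080000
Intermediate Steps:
1/(-145 + o(l(-3, -3), c(-3 - 1*5))) = 1/(-145 + 20) = 1/(-125) = -1/125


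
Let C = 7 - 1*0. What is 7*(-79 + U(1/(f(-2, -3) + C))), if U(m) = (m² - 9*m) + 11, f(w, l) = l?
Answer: -7861/16 ≈ -491.31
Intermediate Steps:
C = 7 (C = 7 + 0 = 7)
U(m) = 11 + m² - 9*m
7*(-79 + U(1/(f(-2, -3) + C))) = 7*(-79 + (11 + (1/(-3 + 7))² - 9/(-3 + 7))) = 7*(-79 + (11 + (1/4)² - 9/4)) = 7*(-79 + (11 + (¼)² - 9*¼)) = 7*(-79 + (11 + 1/16 - 9/4)) = 7*(-79 + 141/16) = 7*(-1123/16) = -7861/16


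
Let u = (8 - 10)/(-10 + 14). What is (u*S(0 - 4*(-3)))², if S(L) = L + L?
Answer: 144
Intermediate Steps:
u = -½ (u = -2/4 = -2*¼ = -½ ≈ -0.50000)
S(L) = 2*L
(u*S(0 - 4*(-3)))² = (-(0 - 4*(-3)))² = (-(0 + 12))² = (-12)² = 144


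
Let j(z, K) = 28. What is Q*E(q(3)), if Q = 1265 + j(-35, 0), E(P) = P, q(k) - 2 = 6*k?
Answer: 25860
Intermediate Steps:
q(k) = 2 + 6*k
Q = 1293 (Q = 1265 + 28 = 1293)
Q*E(q(3)) = 1293*(2 + 6*3) = 1293*(2 + 18) = 1293*20 = 25860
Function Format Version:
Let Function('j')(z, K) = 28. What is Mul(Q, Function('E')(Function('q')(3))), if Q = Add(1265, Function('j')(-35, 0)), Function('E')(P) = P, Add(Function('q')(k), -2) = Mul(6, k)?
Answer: 25860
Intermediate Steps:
Function('q')(k) = Add(2, Mul(6, k))
Q = 1293 (Q = Add(1265, 28) = 1293)
Mul(Q, Function('E')(Function('q')(3))) = Mul(1293, Add(2, Mul(6, 3))) = Mul(1293, Add(2, 18)) = Mul(1293, 20) = 25860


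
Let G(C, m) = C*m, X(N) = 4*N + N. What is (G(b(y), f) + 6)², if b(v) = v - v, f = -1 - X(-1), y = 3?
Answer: 36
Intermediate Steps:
X(N) = 5*N
f = 4 (f = -1 - 5*(-1) = -1 - 1*(-5) = -1 + 5 = 4)
b(v) = 0
(G(b(y), f) + 6)² = (0*4 + 6)² = (0 + 6)² = 6² = 36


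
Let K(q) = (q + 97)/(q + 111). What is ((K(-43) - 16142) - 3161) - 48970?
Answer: -2321255/34 ≈ -68272.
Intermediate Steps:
K(q) = (97 + q)/(111 + q)
((K(-43) - 16142) - 3161) - 48970 = (((97 - 43)/(111 - 43) - 16142) - 3161) - 48970 = ((54/68 - 16142) - 3161) - 48970 = (((1/68)*54 - 16142) - 3161) - 48970 = ((27/34 - 16142) - 3161) - 48970 = (-548801/34 - 3161) - 48970 = -656275/34 - 48970 = -2321255/34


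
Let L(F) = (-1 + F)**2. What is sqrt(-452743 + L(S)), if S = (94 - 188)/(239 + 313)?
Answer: I*sqrt(34488046439)/276 ≈ 672.86*I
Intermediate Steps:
S = -47/276 (S = -94/552 = -94*1/552 = -47/276 ≈ -0.17029)
sqrt(-452743 + L(S)) = sqrt(-452743 + (-1 - 47/276)**2) = sqrt(-452743 + (-323/276)**2) = sqrt(-452743 + 104329/76176) = sqrt(-34488046439/76176) = I*sqrt(34488046439)/276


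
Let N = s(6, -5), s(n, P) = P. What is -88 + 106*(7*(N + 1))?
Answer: -3056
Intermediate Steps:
N = -5
-88 + 106*(7*(N + 1)) = -88 + 106*(7*(-5 + 1)) = -88 + 106*(7*(-4)) = -88 + 106*(-28) = -88 - 2968 = -3056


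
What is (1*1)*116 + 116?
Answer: 232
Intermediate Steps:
(1*1)*116 + 116 = 1*116 + 116 = 116 + 116 = 232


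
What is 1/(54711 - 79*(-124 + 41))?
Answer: 1/61268 ≈ 1.6322e-5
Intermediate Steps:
1/(54711 - 79*(-124 + 41)) = 1/(54711 - 79*(-83)) = 1/(54711 + 6557) = 1/61268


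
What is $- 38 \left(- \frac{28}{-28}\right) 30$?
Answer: $-1140$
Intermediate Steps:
$- 38 \left(- \frac{28}{-28}\right) 30 = - 38 \left(\left(-28\right) \left(- \frac{1}{28}\right)\right) 30 = \left(-38\right) 1 \cdot 30 = \left(-38\right) 30 = -1140$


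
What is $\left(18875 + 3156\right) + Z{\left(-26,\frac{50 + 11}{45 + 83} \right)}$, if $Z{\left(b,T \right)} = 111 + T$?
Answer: $\frac{2834237}{128} \approx 22142.0$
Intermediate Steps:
$\left(18875 + 3156\right) + Z{\left(-26,\frac{50 + 11}{45 + 83} \right)} = \left(18875 + 3156\right) + \left(111 + \frac{50 + 11}{45 + 83}\right) = 22031 + \left(111 + \frac{61}{128}\right) = 22031 + \frac{14269}{128} = \frac{2834237}{128}$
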